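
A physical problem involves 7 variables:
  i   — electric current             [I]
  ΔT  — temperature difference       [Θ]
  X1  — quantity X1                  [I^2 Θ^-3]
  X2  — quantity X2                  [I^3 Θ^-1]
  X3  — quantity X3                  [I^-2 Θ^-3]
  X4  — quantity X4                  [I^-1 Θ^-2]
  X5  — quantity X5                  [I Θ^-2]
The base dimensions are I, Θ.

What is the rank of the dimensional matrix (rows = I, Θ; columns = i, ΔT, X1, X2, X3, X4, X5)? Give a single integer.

2

Write exponents as rows I,Θ / cols i,ΔT,X1,X2,X3,X4,X5:
  I: [ 1  0  2  3 -2 -1  1]
  Θ: [ 0  1 -3 -1 -3 -2 -2]
Echelon form has 2 nonzero rows (pivots: i,ΔT)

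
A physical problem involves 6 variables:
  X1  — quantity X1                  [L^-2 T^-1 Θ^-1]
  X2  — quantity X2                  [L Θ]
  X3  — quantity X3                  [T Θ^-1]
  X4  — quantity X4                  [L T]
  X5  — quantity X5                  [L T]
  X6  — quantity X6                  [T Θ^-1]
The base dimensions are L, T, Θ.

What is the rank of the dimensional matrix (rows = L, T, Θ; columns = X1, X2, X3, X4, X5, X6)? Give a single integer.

2

Exponent matrix [L,T,Θ] × [X1,X2,X3,X4,X5,X6]:
  L: [-2  1  0  1  1  0]
  T: [-1  0  1  1  1  1]
  Θ: [-1  1 -1  0  0 -1]
Echelon form has 2 nonzero rows (pivots: X1,X2)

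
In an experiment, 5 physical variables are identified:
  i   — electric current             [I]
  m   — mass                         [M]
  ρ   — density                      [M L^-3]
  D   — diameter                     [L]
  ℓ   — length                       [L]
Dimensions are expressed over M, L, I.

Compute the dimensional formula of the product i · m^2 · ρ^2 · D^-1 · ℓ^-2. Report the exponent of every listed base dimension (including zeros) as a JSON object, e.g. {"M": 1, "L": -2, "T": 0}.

Dimensional matrix (M×L×I by i×m×ρ×D×ℓ):
  M: [ 0  1  1  0  0]
  L: [ 0  0 -3  1  1]
  I: [ 1  0  0  0  0]
  [M]: (1)·0+(2)·1+(2)·1+(-1)·0+(-2)·0 = 4
  [L]: (1)·0+(2)·0+(2)·-3+(-1)·1+(-2)·1 = -9
  [I]: (1)·1+(2)·0+(2)·0+(-1)·0+(-2)·0 = 1
⇒ M^4 L^-9 I

{"M": 4, "L": -9, "I": 1}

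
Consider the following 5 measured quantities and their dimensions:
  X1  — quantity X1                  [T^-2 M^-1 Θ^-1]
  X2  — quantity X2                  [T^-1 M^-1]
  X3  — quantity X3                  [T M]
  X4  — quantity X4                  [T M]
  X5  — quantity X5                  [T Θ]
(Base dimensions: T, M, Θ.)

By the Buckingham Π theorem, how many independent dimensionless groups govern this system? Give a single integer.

Exponent matrix [T,M,Θ] × [X1,X2,X3,X4,X5]:
  T: [-2 -1  1  1  1]
  M: [-1 -1  1  1  0]
  Θ: [-1  0  0  0  1]
Echelon form has 2 nonzero rows (pivots: X1,X2)
Π count = n − r = 5 − 2 = 3

3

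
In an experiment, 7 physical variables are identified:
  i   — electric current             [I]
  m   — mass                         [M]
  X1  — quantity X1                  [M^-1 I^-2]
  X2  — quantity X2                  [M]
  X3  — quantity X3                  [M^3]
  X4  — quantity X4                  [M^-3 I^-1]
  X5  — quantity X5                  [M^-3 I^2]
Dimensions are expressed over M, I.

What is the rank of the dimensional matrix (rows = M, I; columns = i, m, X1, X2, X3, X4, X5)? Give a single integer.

Dimensional matrix (M×I by i×m×X1×X2×X3×X4×X5):
  M: [ 0  1 -1  1  3 -3 -3]
  I: [ 1  0 -2  0  0 -1  2]
RREF → pivots at {i,m} ⇒ r = 2

2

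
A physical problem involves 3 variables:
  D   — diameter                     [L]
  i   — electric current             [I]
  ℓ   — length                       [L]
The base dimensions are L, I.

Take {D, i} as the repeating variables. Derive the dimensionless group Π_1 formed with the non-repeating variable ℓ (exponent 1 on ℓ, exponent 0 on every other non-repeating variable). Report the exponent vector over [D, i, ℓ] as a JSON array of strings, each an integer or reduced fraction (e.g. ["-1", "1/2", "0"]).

["-1", "0", "1"]

Exponent matrix [L,I] × [D,i,ℓ]:
  L: [ 1  0  1]
  I: [ 0  1  0]
Row reduction gives pivot columns D,i; rank = 2
Pivot set = {D,i}, free = {ℓ}
RREF:
  r0: [   1    0    1]
  r1: [   0    1    0]
Fix exponent of ℓ at 1; solve each RREF row for its pivot's exponent:
  r0: exp(D) + (1)·1 = 0 ⇒ exp(D) = -1
  r1: exp(i) + (0)·1 = 0 ⇒ exp(i) = 0
Π_1 = D^-1 · ℓ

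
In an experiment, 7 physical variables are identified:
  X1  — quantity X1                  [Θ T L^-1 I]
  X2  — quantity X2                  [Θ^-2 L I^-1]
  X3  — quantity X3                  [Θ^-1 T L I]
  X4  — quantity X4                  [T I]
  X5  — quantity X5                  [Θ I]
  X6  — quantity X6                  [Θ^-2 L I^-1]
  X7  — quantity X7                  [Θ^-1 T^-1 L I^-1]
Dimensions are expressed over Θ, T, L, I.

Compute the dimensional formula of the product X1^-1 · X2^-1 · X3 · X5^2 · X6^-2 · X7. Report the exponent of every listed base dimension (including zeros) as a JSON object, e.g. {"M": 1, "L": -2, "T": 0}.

{"Θ": 5, "T": -1, "L": 0, "I": 4}

Exponent matrix [Θ,T,L,I] × [X1,X2,X3,X4,X5,X6,X7]:
  Θ: [ 1 -2 -1  0  1 -2 -1]
  T: [ 1  0  1  1  0  0 -1]
  L: [-1  1  1  0  0  1  1]
  I: [ 1 -1  1  1  1 -1 -1]
  [Θ]: (-1)·1+(-1)·-2+(1)·-1+(2)·1+(-2)·-2+(1)·-1 = 5
  [T]: (-1)·1+(-1)·0+(1)·1+(2)·0+(-2)·0+(1)·-1 = -1
  [L]: (-1)·-1+(-1)·1+(1)·1+(2)·0+(-2)·1+(1)·1 = 0
  [I]: (-1)·1+(-1)·-1+(1)·1+(2)·1+(-2)·-1+(1)·-1 = 4
⇒ Θ^5 T^-1 I^4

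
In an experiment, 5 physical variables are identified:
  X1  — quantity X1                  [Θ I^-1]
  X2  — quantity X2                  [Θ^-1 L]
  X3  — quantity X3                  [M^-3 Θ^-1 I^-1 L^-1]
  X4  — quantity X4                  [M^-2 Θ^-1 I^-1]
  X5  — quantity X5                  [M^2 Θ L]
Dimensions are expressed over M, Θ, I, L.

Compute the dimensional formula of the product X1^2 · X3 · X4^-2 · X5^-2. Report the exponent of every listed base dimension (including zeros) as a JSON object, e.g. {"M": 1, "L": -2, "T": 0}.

{"M": -3, "Θ": 1, "I": -1, "L": -3}

Write exponents as rows M,Θ,I,L / cols X1,X2,X3,X4,X5:
  M: [ 0  0 -3 -2  2]
  Θ: [ 1 -1 -1 -1  1]
  I: [-1  0 -1 -1  0]
  L: [ 0  1 -1  0  1]
  [M]: (2)·0+(1)·-3+(-2)·-2+(-2)·2 = -3
  [Θ]: (2)·1+(1)·-1+(-2)·-1+(-2)·1 = 1
  [I]: (2)·-1+(1)·-1+(-2)·-1+(-2)·0 = -1
  [L]: (2)·0+(1)·-1+(-2)·0+(-2)·1 = -3
⇒ M^-3 Θ I^-1 L^-3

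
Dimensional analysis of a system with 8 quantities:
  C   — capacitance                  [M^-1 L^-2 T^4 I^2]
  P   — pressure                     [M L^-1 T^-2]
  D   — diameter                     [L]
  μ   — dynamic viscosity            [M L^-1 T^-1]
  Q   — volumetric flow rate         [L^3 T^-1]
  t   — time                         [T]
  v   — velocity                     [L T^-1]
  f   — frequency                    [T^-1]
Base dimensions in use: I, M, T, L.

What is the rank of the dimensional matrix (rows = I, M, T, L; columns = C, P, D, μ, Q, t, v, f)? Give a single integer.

4

Write exponents as rows I,M,T,L / cols C,P,D,μ,Q,t,v,f:
  I: [ 2  0  0  0  0  0  0  0]
  M: [-1  1  0  1  0  0  0  0]
  T: [ 4 -2  0 -1 -1  1 -1 -1]
  L: [-2 -1  1 -1  3  0  1  0]
RREF → pivots at {C,P,D,μ} ⇒ r = 4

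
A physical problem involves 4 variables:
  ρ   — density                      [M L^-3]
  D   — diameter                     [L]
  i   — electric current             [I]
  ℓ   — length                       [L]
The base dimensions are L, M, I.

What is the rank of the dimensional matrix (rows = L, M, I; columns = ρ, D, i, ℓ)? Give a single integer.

Exponent matrix [L,M,I] × [ρ,D,i,ℓ]:
  L: [-3  1  0  1]
  M: [ 1  0  0  0]
  I: [ 0  0  1  0]
RREF → pivots at {ρ,D,i} ⇒ r = 3

3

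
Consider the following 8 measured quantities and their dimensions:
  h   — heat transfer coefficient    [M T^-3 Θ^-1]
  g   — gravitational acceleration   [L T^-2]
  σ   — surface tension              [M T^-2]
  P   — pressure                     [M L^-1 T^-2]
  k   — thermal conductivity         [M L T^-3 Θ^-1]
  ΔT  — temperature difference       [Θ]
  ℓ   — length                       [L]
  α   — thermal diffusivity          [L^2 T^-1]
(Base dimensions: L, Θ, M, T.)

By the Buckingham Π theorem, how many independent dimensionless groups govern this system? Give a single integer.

4

Exponent matrix [L,Θ,M,T] × [h,g,σ,P,k,ΔT,ℓ,α]:
  L: [ 0  1  0 -1  1  0  1  2]
  Θ: [-1  0  0  0 -1  1  0  0]
  M: [ 1  0  1  1  1  0  0  0]
  T: [-3 -2 -2 -2 -3  0  0 -1]
Echelon form has 4 nonzero rows (pivots: h,g,σ,P)
n=8, r=4 ⇒ 4 dimensionless groups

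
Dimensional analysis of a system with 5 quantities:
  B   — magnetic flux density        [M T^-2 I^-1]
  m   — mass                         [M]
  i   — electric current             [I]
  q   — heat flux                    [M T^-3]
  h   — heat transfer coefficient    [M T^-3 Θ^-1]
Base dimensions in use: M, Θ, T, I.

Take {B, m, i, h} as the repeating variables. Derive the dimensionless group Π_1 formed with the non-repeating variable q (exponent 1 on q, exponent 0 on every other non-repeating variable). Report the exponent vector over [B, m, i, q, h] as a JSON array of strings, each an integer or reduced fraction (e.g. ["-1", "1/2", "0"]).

["-3/2", "1/2", "-3/2", "1", "0"]

Dimensional matrix (M×Θ×T×I by B×m×i×q×h):
  M: [ 1  1  0  1  1]
  Θ: [ 0  0  0  0 -1]
  T: [-2  0  0 -3 -3]
  I: [-1  0  1  0  0]
RREF → pivots at {B,m,i,h} ⇒ r = 4
Repeat: B,m,i,h; free: q
RREF:
  r0: [   1    0    0  3/2    0]
  r1: [   0    1    0 -1/2    0]
  r2: [   0    0    1  3/2    0]
  r3: [   0    0    0    0    1]
Fix exponent of q at 1; solve each RREF row for its pivot's exponent:
  r0: exp(B) + (3/2)·1 = 0 ⇒ exp(B) = -3/2
  r1: exp(m) + (-1/2)·1 = 0 ⇒ exp(m) = 1/2
  r2: exp(i) + (3/2)·1 = 0 ⇒ exp(i) = -3/2
  r3: exp(h) + (0)·1 = 0 ⇒ exp(h) = 0
Π_1 = B^(-3/2) · m^(1/2) · i^(-3/2) · q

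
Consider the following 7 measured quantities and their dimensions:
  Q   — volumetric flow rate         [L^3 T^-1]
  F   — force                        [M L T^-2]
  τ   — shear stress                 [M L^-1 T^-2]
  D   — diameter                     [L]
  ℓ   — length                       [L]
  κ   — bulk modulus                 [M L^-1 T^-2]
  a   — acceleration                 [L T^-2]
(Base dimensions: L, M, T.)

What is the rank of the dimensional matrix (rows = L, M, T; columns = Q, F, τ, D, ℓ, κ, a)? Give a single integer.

Write exponents as rows L,M,T / cols Q,F,τ,D,ℓ,κ,a:
  L: [ 3  1 -1  1  1 -1  1]
  M: [ 0  1  1  0  0  1  0]
  T: [-1 -2 -2  0  0 -2 -2]
RREF → pivots at {Q,F,τ} ⇒ r = 3

3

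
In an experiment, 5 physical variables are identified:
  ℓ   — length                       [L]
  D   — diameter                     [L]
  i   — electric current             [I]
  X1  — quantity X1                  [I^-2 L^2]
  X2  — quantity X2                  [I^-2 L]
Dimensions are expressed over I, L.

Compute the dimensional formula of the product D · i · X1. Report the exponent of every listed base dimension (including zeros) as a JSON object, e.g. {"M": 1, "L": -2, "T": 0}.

Write exponents as rows I,L / cols ℓ,D,i,X1,X2:
  I: [ 0  0  1 -2 -2]
  L: [ 1  1  0  2  1]
  [I]: (1)·0+(1)·1+(1)·-2 = -1
  [L]: (1)·1+(1)·0+(1)·2 = 3
⇒ I^-1 L^3

{"I": -1, "L": 3}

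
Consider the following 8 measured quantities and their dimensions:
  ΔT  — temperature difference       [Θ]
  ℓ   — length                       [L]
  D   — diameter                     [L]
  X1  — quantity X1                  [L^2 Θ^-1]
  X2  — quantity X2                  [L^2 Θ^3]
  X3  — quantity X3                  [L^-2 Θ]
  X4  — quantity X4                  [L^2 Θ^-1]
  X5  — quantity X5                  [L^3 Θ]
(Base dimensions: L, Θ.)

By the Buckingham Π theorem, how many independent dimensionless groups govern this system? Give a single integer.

Write exponents as rows L,Θ / cols ΔT,ℓ,D,X1,X2,X3,X4,X5:
  L: [ 0  1  1  2  2 -2  2  3]
  Θ: [ 1  0  0 -1  3  1 -1  1]
RREF → pivots at {ΔT,ℓ} ⇒ r = 2
8 vars − rank 2 = 6 Π groups

6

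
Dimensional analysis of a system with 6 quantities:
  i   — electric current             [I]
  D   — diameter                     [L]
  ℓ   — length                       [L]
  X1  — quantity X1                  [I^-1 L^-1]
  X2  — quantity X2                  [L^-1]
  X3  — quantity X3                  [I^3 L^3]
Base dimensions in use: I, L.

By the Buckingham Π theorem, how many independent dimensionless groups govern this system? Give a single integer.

Write exponents as rows I,L / cols i,D,ℓ,X1,X2,X3:
  I: [ 1  0  0 -1  0  3]
  L: [ 0  1  1 -1 -1  3]
RREF → pivots at {i,D} ⇒ r = 2
Π count = n − r = 6 − 2 = 4

4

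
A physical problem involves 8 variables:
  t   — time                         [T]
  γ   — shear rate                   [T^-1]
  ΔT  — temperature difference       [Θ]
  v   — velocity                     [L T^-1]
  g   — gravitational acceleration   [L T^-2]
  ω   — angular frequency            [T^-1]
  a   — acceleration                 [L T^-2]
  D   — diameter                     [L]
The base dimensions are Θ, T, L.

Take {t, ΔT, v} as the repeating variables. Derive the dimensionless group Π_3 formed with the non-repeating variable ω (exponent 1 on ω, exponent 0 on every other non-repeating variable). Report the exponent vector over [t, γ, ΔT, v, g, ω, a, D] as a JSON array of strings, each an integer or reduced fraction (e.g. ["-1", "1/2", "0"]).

Write exponents as rows Θ,T,L / cols t,γ,ΔT,v,g,ω,a,D:
  Θ: [ 0  0  1  0  0  0  0  0]
  T: [ 1 -1  0 -1 -2 -1 -2  0]
  L: [ 0  0  0  1  1  0  1  1]
Row reduction gives pivot columns t,ΔT,v; rank = 3
Repeat: t,ΔT,v; free: γ,g,ω,a,D
RREF:
  r0: [   1   -1    0    0   -1   -1   -1    1]
  r1: [   0    0    1    0    0    0    0    0]
  r2: [   0    0    0    1    1    0    1    1]
Fix exponent of ω at 1, γ at 0, g at 0, a at 0, D at 0; solve each RREF row for its pivot's exponent:
  r0: exp(t) + (-1)·1 = 0 ⇒ exp(t) = 1
  r1: exp(ΔT) + (0)·1 = 0 ⇒ exp(ΔT) = 0
  r2: exp(v) + (0)·1 = 0 ⇒ exp(v) = 0
Π_3 = t · ω

["1", "0", "0", "0", "0", "1", "0", "0"]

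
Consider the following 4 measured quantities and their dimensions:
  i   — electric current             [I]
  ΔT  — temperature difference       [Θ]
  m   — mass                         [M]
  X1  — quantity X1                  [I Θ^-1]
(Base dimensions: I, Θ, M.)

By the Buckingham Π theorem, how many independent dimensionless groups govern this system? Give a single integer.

1

Write exponents as rows I,Θ,M / cols i,ΔT,m,X1:
  I: [ 1  0  0  1]
  Θ: [ 0  1  0 -1]
  M: [ 0  0  1  0]
Echelon form has 3 nonzero rows (pivots: i,ΔT,m)
4 vars − rank 3 = 1 Π group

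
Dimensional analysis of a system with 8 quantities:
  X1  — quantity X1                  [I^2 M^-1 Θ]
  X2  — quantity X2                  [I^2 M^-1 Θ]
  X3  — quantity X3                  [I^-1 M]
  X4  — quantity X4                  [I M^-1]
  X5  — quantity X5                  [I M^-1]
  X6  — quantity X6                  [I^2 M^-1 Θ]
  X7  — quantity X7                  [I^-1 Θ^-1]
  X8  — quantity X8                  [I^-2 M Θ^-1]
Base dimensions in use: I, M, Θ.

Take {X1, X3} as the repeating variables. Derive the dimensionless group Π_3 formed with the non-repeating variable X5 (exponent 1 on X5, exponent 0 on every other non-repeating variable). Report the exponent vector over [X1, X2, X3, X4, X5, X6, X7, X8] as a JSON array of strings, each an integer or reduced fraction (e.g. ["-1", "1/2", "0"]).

["0", "0", "1", "0", "1", "0", "0", "0"]

Exponent matrix [I,M,Θ] × [X1,X2,X3,X4,X5,X6,X7,X8]:
  I: [ 2  2 -1  1  1  2 -1 -2]
  M: [-1 -1  1 -1 -1 -1  0  1]
  Θ: [ 1  1  0  0  0  1 -1 -1]
Row reduction gives pivot columns X1,X3; rank = 2
Repeat: X1,X3; free: X2,X4,X5,X6,X7,X8
RREF:
  r0: [   1    1    0    0    0    1   -1   -1]
  r1: [   0    0    1   -1   -1    0   -1    0]
  r2: [   0    0    0    0    0    0    0    0]
Fix exponent of X5 at 1, X2 at 0, X4 at 0, X6 at 0, X7 at 0, X8 at 0; solve each RREF row for its pivot's exponent:
  r0: exp(X1) + (0)·1 = 0 ⇒ exp(X1) = 0
  r1: exp(X3) + (-1)·1 = 0 ⇒ exp(X3) = 1
Π_3 = X3 · X5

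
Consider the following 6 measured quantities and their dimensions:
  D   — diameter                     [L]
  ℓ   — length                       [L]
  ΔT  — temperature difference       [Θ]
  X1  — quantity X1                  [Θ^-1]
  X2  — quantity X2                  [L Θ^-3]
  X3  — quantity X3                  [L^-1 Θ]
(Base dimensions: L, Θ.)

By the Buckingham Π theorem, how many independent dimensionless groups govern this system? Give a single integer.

Write exponents as rows L,Θ / cols D,ℓ,ΔT,X1,X2,X3:
  L: [ 1  1  0  0  1 -1]
  Θ: [ 0  0  1 -1 -3  1]
RREF → pivots at {D,ΔT} ⇒ r = 2
n=6, r=2 ⇒ 4 dimensionless groups

4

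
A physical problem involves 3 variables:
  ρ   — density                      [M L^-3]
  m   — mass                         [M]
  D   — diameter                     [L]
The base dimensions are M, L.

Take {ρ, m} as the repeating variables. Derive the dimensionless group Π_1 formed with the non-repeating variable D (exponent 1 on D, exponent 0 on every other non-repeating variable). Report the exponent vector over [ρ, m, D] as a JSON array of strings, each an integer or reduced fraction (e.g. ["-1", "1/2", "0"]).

["1/3", "-1/3", "1"]

Dimensional matrix (M×L by ρ×m×D):
  M: [ 1  1  0]
  L: [-3  0  1]
Echelon form has 2 nonzero rows (pivots: ρ,m)
Pivot set = {ρ,m}, free = {D}
RREF:
  r0: [   1    0 -1/3]
  r1: [   0    1  1/3]
Fix exponent of D at 1; solve each RREF row for its pivot's exponent:
  r0: exp(ρ) + (-1/3)·1 = 0 ⇒ exp(ρ) = 1/3
  r1: exp(m) + (1/3)·1 = 0 ⇒ exp(m) = -1/3
Π_1 = ρ^(1/3) · m^(-1/3) · D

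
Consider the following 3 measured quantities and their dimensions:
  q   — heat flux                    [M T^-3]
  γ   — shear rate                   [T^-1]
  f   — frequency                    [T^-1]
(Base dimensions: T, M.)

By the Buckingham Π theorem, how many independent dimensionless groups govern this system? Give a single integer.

1

Dimensional matrix (T×M by q×γ×f):
  T: [-3 -1 -1]
  M: [ 1  0  0]
RREF → pivots at {q,γ} ⇒ r = 2
n=3, r=2 ⇒ 1 dimensionless group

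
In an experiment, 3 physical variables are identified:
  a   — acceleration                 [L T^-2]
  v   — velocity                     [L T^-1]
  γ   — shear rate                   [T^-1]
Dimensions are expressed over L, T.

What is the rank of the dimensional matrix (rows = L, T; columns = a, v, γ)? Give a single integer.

2

Dimensional matrix (L×T by a×v×γ):
  L: [ 1  1  0]
  T: [-2 -1 -1]
Row reduction gives pivot columns a,v; rank = 2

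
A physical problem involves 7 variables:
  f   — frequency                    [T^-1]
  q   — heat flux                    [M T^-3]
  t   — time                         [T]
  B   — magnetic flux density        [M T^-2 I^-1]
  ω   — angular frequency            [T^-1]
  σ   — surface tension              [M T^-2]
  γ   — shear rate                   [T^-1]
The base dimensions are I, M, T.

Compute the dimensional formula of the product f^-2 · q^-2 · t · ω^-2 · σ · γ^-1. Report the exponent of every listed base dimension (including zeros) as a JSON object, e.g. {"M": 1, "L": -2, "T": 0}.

Write exponents as rows I,M,T / cols f,q,t,B,ω,σ,γ:
  I: [ 0  0  0 -1  0  0  0]
  M: [ 0  1  0  1  0  1  0]
  T: [-1 -3  1 -2 -1 -2 -1]
  [I]: (-2)·0+(-2)·0+(1)·0+(-2)·0+(1)·0+(-1)·0 = 0
  [M]: (-2)·0+(-2)·1+(1)·0+(-2)·0+(1)·1+(-1)·0 = -1
  [T]: (-2)·-1+(-2)·-3+(1)·1+(-2)·-1+(1)·-2+(-1)·-1 = 10
⇒ M^-1 T^10

{"I": 0, "M": -1, "T": 10}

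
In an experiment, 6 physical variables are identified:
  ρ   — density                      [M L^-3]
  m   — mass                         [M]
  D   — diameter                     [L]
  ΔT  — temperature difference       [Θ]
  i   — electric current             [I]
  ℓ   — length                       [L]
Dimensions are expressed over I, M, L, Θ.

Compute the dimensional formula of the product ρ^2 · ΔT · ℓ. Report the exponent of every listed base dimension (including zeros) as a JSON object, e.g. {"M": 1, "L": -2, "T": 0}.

{"I": 0, "M": 2, "L": -5, "Θ": 1}

Write exponents as rows I,M,L,Θ / cols ρ,m,D,ΔT,i,ℓ:
  I: [ 0  0  0  0  1  0]
  M: [ 1  1  0  0  0  0]
  L: [-3  0  1  0  0  1]
  Θ: [ 0  0  0  1  0  0]
  [I]: (2)·0+(1)·0+(1)·0 = 0
  [M]: (2)·1+(1)·0+(1)·0 = 2
  [L]: (2)·-3+(1)·0+(1)·1 = -5
  [Θ]: (2)·0+(1)·1+(1)·0 = 1
⇒ M^2 L^-5 Θ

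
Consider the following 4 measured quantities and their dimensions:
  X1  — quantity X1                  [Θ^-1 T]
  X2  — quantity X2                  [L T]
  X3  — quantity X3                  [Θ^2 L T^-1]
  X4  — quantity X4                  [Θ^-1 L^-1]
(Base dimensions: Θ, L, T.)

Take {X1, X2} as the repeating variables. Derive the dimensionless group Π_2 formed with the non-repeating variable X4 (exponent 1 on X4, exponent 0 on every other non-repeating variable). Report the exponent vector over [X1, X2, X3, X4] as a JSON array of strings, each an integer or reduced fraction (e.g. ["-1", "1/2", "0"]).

["-1", "1", "0", "1"]

Dimensional matrix (Θ×L×T by X1×X2×X3×X4):
  Θ: [-1  0  2 -1]
  L: [ 0  1  1 -1]
  T: [ 1  1 -1  0]
RREF → pivots at {X1,X2} ⇒ r = 2
Pivot set = {X1,X2}, free = {X3,X4}
RREF:
  r0: [   1    0   -2    1]
  r1: [   0    1    1   -1]
  r2: [   0    0    0    0]
Fix exponent of X4 at 1, X3 at 0; solve each RREF row for its pivot's exponent:
  r0: exp(X1) + (1)·1 = 0 ⇒ exp(X1) = -1
  r1: exp(X2) + (-1)·1 = 0 ⇒ exp(X2) = 1
Π_2 = X1^-1 · X2 · X4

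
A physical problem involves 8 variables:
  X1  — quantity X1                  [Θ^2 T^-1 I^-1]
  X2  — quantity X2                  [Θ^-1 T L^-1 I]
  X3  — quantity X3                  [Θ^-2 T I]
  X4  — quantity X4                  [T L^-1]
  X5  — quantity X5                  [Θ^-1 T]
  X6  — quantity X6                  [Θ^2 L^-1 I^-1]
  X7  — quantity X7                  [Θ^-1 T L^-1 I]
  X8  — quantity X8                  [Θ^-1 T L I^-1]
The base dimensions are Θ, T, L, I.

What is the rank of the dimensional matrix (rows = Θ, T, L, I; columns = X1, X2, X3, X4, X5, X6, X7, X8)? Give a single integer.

3

Write exponents as rows Θ,T,L,I / cols X1,X2,X3,X4,X5,X6,X7,X8:
  Θ: [ 2 -1 -2  0 -1  2 -1 -1]
  T: [-1  1  1  1  1  0  1  1]
  L: [ 0 -1  0 -1  0 -1 -1  1]
  I: [-1  1  1  0  0 -1  1 -1]
RREF → pivots at {X1,X2,X4} ⇒ r = 3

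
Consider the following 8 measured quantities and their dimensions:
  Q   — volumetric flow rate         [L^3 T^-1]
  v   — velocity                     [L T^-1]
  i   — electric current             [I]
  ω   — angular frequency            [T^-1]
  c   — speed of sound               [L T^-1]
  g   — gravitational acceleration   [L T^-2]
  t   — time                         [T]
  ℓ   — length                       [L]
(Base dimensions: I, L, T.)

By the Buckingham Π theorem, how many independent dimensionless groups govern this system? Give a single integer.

Write exponents as rows I,L,T / cols Q,v,i,ω,c,g,t,ℓ:
  I: [ 0  0  1  0  0  0  0  0]
  L: [ 3  1  0  0  1  1  0  1]
  T: [-1 -1  0 -1 -1 -2  1  0]
Row reduction gives pivot columns Q,v,i; rank = 3
8 vars − rank 3 = 5 Π groups

5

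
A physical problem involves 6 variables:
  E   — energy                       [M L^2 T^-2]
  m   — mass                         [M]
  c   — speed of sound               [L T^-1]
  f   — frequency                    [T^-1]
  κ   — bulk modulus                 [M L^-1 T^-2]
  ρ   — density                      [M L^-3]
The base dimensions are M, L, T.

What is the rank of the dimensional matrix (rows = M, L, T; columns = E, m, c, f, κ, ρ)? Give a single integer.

3

Exponent matrix [M,L,T] × [E,m,c,f,κ,ρ]:
  M: [ 1  1  0  0  1  1]
  L: [ 2  0  1  0 -1 -3]
  T: [-2  0 -1 -1 -2  0]
Echelon form has 3 nonzero rows (pivots: E,m,f)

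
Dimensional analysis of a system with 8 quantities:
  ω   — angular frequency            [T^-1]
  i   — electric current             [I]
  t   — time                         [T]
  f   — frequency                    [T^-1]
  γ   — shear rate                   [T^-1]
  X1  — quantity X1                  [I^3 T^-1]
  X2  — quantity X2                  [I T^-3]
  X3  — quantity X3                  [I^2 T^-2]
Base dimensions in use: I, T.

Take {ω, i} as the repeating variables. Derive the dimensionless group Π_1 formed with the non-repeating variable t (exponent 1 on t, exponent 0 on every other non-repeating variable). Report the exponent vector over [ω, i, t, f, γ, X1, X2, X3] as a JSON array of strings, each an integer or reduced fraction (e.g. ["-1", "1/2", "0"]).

["1", "0", "1", "0", "0", "0", "0", "0"]

Write exponents as rows I,T / cols ω,i,t,f,γ,X1,X2,X3:
  I: [ 0  1  0  0  0  3  1  2]
  T: [-1  0  1 -1 -1 -1 -3 -2]
Row reduction gives pivot columns ω,i; rank = 2
Pivot set = {ω,i}, free = {t,f,γ,X1,X2,X3}
RREF:
  r0: [   1    0   -1    1    1    1    3    2]
  r1: [   0    1    0    0    0    3    1    2]
Fix exponent of t at 1, f at 0, γ at 0, X1 at 0, X2 at 0, X3 at 0; solve each RREF row for its pivot's exponent:
  r0: exp(ω) + (-1)·1 = 0 ⇒ exp(ω) = 1
  r1: exp(i) + (0)·1 = 0 ⇒ exp(i) = 0
Π_1 = ω · t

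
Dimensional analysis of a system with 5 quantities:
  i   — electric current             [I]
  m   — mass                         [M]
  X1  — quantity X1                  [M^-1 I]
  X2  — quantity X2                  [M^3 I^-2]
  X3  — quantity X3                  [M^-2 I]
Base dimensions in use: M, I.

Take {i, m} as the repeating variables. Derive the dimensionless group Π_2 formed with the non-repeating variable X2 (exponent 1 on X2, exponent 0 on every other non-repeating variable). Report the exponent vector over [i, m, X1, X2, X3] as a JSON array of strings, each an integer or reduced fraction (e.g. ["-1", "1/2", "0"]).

["2", "-3", "0", "1", "0"]

Write exponents as rows M,I / cols i,m,X1,X2,X3:
  M: [ 0  1 -1  3 -2]
  I: [ 1  0  1 -2  1]
Row reduction gives pivot columns i,m; rank = 2
Pivot set = {i,m}, free = {X1,X2,X3}
RREF:
  r0: [   1    0    1   -2    1]
  r1: [   0    1   -1    3   -2]
Fix exponent of X2 at 1, X1 at 0, X3 at 0; solve each RREF row for its pivot's exponent:
  r0: exp(i) + (-2)·1 = 0 ⇒ exp(i) = 2
  r1: exp(m) + (3)·1 = 0 ⇒ exp(m) = -3
Π_2 = i^2 · m^-3 · X2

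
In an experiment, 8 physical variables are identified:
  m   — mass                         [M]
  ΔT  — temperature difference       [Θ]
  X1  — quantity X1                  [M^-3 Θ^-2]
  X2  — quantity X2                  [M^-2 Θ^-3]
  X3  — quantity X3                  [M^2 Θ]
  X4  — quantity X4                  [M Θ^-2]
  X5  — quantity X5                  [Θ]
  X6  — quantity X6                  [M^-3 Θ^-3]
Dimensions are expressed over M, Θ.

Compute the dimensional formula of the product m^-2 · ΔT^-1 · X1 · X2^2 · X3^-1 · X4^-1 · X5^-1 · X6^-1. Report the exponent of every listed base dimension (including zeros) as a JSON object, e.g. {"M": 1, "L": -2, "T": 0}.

{"M": -9, "Θ": -6}

Exponent matrix [M,Θ] × [m,ΔT,X1,X2,X3,X4,X5,X6]:
  M: [ 1  0 -3 -2  2  1  0 -3]
  Θ: [ 0  1 -2 -3  1 -2  1 -3]
  [M]: (-2)·1+(-1)·0+(1)·-3+(2)·-2+(-1)·2+(-1)·1+(-1)·0+(-1)·-3 = -9
  [Θ]: (-2)·0+(-1)·1+(1)·-2+(2)·-3+(-1)·1+(-1)·-2+(-1)·1+(-1)·-3 = -6
⇒ M^-9 Θ^-6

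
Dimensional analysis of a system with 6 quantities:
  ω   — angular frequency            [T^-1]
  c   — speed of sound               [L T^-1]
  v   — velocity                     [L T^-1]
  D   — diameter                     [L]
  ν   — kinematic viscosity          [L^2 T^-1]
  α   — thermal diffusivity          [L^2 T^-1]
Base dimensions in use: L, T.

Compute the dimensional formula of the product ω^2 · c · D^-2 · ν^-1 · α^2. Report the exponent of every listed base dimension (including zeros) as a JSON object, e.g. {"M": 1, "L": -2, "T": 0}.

Exponent matrix [L,T] × [ω,c,v,D,ν,α]:
  L: [ 0  1  1  1  2  2]
  T: [-1 -1 -1  0 -1 -1]
  [L]: (2)·0+(1)·1+(-2)·1+(-1)·2+(2)·2 = 1
  [T]: (2)·-1+(1)·-1+(-2)·0+(-1)·-1+(2)·-1 = -4
⇒ L T^-4

{"L": 1, "T": -4}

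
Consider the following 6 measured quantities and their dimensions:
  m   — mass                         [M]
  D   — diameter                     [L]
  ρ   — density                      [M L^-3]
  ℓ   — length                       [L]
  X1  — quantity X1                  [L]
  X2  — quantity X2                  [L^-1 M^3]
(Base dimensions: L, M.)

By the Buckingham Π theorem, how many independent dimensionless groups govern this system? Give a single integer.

Dimensional matrix (L×M by m×D×ρ×ℓ×X1×X2):
  L: [ 0  1 -3  1  1 -1]
  M: [ 1  0  1  0  0  3]
RREF → pivots at {m,D} ⇒ r = 2
Π count = n − r = 6 − 2 = 4

4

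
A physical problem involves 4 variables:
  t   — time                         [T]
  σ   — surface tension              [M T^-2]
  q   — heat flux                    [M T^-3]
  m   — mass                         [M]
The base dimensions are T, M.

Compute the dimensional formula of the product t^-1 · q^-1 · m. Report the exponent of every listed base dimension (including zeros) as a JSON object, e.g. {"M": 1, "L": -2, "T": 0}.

Write exponents as rows T,M / cols t,σ,q,m:
  T: [ 1 -2 -3  0]
  M: [ 0  1  1  1]
  [T]: (-1)·1+(-1)·-3+(1)·0 = 2
  [M]: (-1)·0+(-1)·1+(1)·1 = 0
⇒ T^2

{"T": 2, "M": 0}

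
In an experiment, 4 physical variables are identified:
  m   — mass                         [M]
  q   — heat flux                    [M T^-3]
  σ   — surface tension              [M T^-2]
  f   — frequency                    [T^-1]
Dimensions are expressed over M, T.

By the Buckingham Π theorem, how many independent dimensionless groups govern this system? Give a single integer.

Write exponents as rows M,T / cols m,q,σ,f:
  M: [ 1  1  1  0]
  T: [ 0 -3 -2 -1]
RREF → pivots at {m,q} ⇒ r = 2
Π count = n − r = 4 − 2 = 2

2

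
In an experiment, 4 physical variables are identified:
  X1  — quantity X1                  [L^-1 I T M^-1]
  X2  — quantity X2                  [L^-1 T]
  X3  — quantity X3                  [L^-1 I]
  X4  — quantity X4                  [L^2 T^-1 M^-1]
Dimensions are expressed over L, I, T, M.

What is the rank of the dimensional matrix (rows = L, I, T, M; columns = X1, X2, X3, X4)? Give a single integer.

3

Exponent matrix [L,I,T,M] × [X1,X2,X3,X4]:
  L: [-1 -1 -1  2]
  I: [ 1  0  1  0]
  T: [ 1  1  0 -1]
  M: [-1  0  0 -1]
RREF → pivots at {X1,X2,X3} ⇒ r = 3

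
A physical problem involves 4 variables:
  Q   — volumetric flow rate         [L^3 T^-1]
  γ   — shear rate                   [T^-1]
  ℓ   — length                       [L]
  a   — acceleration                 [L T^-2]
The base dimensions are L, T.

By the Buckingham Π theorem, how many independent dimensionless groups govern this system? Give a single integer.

2

Exponent matrix [L,T] × [Q,γ,ℓ,a]:
  L: [ 3  0  1  1]
  T: [-1 -1  0 -2]
Echelon form has 2 nonzero rows (pivots: Q,γ)
Π count = n − r = 4 − 2 = 2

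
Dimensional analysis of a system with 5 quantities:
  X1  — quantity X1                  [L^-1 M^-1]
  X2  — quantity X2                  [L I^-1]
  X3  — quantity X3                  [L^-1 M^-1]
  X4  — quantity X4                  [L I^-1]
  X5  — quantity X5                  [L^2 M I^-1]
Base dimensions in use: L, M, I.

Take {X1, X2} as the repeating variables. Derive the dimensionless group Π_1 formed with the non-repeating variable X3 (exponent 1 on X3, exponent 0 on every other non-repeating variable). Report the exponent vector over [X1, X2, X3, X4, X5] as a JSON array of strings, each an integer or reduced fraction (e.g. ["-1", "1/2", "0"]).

Exponent matrix [L,M,I] × [X1,X2,X3,X4,X5]:
  L: [-1  1 -1  1  2]
  M: [-1  0 -1  0  1]
  I: [ 0 -1  0 -1 -1]
Echelon form has 2 nonzero rows (pivots: X1,X2)
Repeat: X1,X2; free: X3,X4,X5
RREF:
  r0: [   1    0    1    0   -1]
  r1: [   0    1    0    1    1]
  r2: [   0    0    0    0    0]
Fix exponent of X3 at 1, X4 at 0, X5 at 0; solve each RREF row for its pivot's exponent:
  r0: exp(X1) + (1)·1 = 0 ⇒ exp(X1) = -1
  r1: exp(X2) + (0)·1 = 0 ⇒ exp(X2) = 0
Π_1 = X1^-1 · X3

["-1", "0", "1", "0", "0"]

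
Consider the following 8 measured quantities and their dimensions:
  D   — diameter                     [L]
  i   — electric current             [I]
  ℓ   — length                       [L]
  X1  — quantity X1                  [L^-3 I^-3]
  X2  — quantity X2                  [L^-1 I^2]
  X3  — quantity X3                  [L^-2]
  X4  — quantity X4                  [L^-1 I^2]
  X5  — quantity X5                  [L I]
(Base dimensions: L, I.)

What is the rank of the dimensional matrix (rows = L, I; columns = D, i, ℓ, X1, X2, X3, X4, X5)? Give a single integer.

2

Exponent matrix [L,I] × [D,i,ℓ,X1,X2,X3,X4,X5]:
  L: [ 1  0  1 -3 -1 -2 -1  1]
  I: [ 0  1  0 -3  2  0  2  1]
Row reduction gives pivot columns D,i; rank = 2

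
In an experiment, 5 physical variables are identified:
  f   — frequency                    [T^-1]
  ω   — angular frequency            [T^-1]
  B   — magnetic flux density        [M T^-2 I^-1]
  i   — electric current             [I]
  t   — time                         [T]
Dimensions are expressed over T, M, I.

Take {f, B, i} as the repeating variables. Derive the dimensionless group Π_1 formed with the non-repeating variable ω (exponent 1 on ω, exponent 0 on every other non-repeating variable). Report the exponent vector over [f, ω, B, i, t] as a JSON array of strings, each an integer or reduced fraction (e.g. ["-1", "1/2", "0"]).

["-1", "1", "0", "0", "0"]

Write exponents as rows T,M,I / cols f,ω,B,i,t:
  T: [-1 -1 -2  0  1]
  M: [ 0  0  1  0  0]
  I: [ 0  0 -1  1  0]
Row reduction gives pivot columns f,B,i; rank = 3
Repeat: f,B,i; free: ω,t
RREF:
  r0: [   1    1    0    0   -1]
  r1: [   0    0    1    0    0]
  r2: [   0    0    0    1    0]
Fix exponent of ω at 1, t at 0; solve each RREF row for its pivot's exponent:
  r0: exp(f) + (1)·1 = 0 ⇒ exp(f) = -1
  r1: exp(B) + (0)·1 = 0 ⇒ exp(B) = 0
  r2: exp(i) + (0)·1 = 0 ⇒ exp(i) = 0
Π_1 = f^-1 · ω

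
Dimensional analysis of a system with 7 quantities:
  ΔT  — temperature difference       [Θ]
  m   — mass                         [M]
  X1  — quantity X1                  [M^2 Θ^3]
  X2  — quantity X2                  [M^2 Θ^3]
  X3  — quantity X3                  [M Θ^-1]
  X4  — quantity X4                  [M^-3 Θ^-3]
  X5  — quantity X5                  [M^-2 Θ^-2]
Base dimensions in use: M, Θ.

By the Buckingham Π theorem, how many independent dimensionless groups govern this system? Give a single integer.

Write exponents as rows M,Θ / cols ΔT,m,X1,X2,X3,X4,X5:
  M: [ 0  1  2  2  1 -3 -2]
  Θ: [ 1  0  3  3 -1 -3 -2]
Row reduction gives pivot columns ΔT,m; rank = 2
n=7, r=2 ⇒ 5 dimensionless groups

5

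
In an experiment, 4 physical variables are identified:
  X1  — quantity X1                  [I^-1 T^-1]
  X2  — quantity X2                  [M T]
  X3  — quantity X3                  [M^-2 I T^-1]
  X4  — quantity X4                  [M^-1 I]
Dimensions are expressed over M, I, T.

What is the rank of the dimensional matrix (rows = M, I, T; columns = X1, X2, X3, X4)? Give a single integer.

Write exponents as rows M,I,T / cols X1,X2,X3,X4:
  M: [ 0  1 -2 -1]
  I: [-1  0  1  1]
  T: [-1  1 -1  0]
RREF → pivots at {X1,X2} ⇒ r = 2

2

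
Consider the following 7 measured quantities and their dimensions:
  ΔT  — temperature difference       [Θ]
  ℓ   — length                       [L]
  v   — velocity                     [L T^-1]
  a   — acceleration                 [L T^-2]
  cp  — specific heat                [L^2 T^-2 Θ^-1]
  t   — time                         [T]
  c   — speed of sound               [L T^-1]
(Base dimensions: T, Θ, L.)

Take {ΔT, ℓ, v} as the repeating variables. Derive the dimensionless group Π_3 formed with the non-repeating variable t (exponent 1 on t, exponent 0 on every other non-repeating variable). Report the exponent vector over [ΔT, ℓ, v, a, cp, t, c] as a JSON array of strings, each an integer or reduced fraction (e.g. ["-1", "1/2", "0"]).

Exponent matrix [T,Θ,L] × [ΔT,ℓ,v,a,cp,t,c]:
  T: [ 0  0 -1 -2 -2  1 -1]
  Θ: [ 1  0  0  0 -1  0  0]
  L: [ 0  1  1  1  2  0  1]
RREF → pivots at {ΔT,ℓ,v} ⇒ r = 3
Pivot set = {ΔT,ℓ,v}, free = {a,cp,t,c}
RREF:
  r0: [   1    0    0    0   -1    0    0]
  r1: [   0    1    0   -1    0    1    0]
  r2: [   0    0    1    2    2   -1    1]
Fix exponent of t at 1, a at 0, cp at 0, c at 0; solve each RREF row for its pivot's exponent:
  r0: exp(ΔT) + (0)·1 = 0 ⇒ exp(ΔT) = 0
  r1: exp(ℓ) + (1)·1 = 0 ⇒ exp(ℓ) = -1
  r2: exp(v) + (-1)·1 = 0 ⇒ exp(v) = 1
Π_3 = ℓ^-1 · v · t

["0", "-1", "1", "0", "0", "1", "0"]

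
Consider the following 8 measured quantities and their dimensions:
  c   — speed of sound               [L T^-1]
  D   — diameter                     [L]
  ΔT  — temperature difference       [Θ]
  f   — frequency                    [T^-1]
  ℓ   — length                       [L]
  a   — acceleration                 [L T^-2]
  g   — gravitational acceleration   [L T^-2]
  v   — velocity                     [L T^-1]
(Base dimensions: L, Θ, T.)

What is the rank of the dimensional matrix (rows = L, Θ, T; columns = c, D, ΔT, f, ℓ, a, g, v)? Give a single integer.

Dimensional matrix (L×Θ×T by c×D×ΔT×f×ℓ×a×g×v):
  L: [ 1  1  0  0  1  1  1  1]
  Θ: [ 0  0  1  0  0  0  0  0]
  T: [-1  0  0 -1  0 -2 -2 -1]
RREF → pivots at {c,D,ΔT} ⇒ r = 3

3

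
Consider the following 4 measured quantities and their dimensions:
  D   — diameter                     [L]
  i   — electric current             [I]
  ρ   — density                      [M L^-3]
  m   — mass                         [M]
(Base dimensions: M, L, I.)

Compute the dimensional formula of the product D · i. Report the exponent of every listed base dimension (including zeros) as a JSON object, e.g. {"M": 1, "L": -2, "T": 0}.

{"M": 0, "L": 1, "I": 1}

Exponent matrix [M,L,I] × [D,i,ρ,m]:
  M: [ 0  0  1  1]
  L: [ 1  0 -3  0]
  I: [ 0  1  0  0]
  [M]: (1)·0+(1)·0 = 0
  [L]: (1)·1+(1)·0 = 1
  [I]: (1)·0+(1)·1 = 1
⇒ L I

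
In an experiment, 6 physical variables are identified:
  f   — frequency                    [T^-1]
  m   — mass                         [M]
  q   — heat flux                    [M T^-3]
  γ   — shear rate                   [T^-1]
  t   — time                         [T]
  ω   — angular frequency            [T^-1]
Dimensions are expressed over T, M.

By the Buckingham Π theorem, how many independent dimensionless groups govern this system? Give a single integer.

4

Write exponents as rows T,M / cols f,m,q,γ,t,ω:
  T: [-1  0 -3 -1  1 -1]
  M: [ 0  1  1  0  0  0]
Row reduction gives pivot columns f,m; rank = 2
6 vars − rank 2 = 4 Π groups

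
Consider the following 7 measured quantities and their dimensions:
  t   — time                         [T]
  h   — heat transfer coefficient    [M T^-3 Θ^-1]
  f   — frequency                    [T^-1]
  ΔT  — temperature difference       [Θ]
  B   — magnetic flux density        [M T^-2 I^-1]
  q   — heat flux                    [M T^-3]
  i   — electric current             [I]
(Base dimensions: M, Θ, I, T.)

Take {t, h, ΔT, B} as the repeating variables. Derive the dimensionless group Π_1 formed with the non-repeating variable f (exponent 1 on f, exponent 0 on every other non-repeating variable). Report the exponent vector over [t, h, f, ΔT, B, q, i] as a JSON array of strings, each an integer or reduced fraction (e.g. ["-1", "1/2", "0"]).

Write exponents as rows M,Θ,I,T / cols t,h,f,ΔT,B,q,i:
  M: [ 0  1  0  0  1  1  0]
  Θ: [ 0 -1  0  1  0  0  0]
  I: [ 0  0  0  0 -1  0  1]
  T: [ 1 -3 -1  0 -2 -3  0]
RREF → pivots at {t,h,ΔT,B} ⇒ r = 4
Pivot set = {t,h,ΔT,B}, free = {f,q,i}
RREF:
  r0: [   1    0   -1    0    0    0    1]
  r1: [   0    1    0    0    0    1    1]
  r2: [   0    0    0    1    0    1    1]
  r3: [   0    0    0    0    1    0   -1]
Fix exponent of f at 1, q at 0, i at 0; solve each RREF row for its pivot's exponent:
  r0: exp(t) + (-1)·1 = 0 ⇒ exp(t) = 1
  r1: exp(h) + (0)·1 = 0 ⇒ exp(h) = 0
  r2: exp(ΔT) + (0)·1 = 0 ⇒ exp(ΔT) = 0
  r3: exp(B) + (0)·1 = 0 ⇒ exp(B) = 0
Π_1 = t · f

["1", "0", "1", "0", "0", "0", "0"]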